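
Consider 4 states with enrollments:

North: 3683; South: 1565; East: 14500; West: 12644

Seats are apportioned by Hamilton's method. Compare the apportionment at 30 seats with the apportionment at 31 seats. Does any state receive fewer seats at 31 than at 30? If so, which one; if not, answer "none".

South

At 30 seats: North 3, South 2, East 13, West 12.
At 31 seats: North 4, South 1, East 14, West 12.
South drops from 2 to 1.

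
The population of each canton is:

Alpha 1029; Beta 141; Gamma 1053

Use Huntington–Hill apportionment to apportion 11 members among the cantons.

With divisor 211: modified quotas Alpha 4.877, Beta 0.668, Gamma 4.991.
Geometric-mean thresholds: Alpha √(4·5)=4.472, Beta (min 1), Gamma √(4·5)=4.472.
Each quota rounded against its threshold gives Alpha 5, Beta 1, Gamma 5 (total 11).

Alpha 5, Beta 1, Gamma 5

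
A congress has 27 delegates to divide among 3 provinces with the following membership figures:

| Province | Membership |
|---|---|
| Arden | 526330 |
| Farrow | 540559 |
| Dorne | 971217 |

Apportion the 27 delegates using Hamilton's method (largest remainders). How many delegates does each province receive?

Arden: 7, Farrow: 7, Dorne: 13

Total 2038106; standard divisor 2038106/27 ≈ 75485.407.
Standard quotas: Arden 6.9726, Farrow 7.1611, Dorne 12.8663.
Lower quotas: Arden 6, Farrow 7, Dorne 12 (sum 25, leaving 2 seats).
Remainders in descending order: Arden 0.9726, Dorne 0.8663, Farrow 0.1611.
The surplus seats go to Arden, Dorne.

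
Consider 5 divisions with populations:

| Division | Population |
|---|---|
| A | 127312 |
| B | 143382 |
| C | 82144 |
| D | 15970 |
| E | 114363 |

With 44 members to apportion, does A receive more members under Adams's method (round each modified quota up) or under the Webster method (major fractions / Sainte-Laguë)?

Webster

Adams: A 11, B 13, C 8, D 2, E 10.
Webster: A 12, B 13, C 8, D 1, E 10.
A gets 11 under Adams and 12 under Webster.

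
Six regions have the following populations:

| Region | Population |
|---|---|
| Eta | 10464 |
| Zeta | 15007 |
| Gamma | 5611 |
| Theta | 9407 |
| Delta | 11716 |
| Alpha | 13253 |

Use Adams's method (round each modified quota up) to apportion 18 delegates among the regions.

Standard divisor 65458/18 ≈ 3636.556; standard quotas: Eta 2.877, Zeta 4.127, Gamma 1.543, Theta 2.587, Delta 3.222, Alpha 3.644.
Rounding up gives 3, 5, 2, 3, 4, 4 = 21 seats, so the divisor must be adjusted.
With modified divisor 4600: modified quotas Eta 2.275, Zeta 3.262, Gamma 1.220, Theta 2.045, Delta 2.547, Alpha 2.881.
Rounding up: Eta 3, Zeta 4, Gamma 2, Theta 3, Delta 3, Alpha 3 (total 18).

Eta: 3, Zeta: 4, Gamma: 2, Theta: 3, Delta: 3, Alpha: 3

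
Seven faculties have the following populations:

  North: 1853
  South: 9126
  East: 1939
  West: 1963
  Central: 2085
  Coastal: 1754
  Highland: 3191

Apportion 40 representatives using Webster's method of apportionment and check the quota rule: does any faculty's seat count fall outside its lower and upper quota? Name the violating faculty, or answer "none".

none

Standard quotas: North 3.383, South 16.660, East 3.540, West 3.584, Central 3.806, Coastal 3.202, Highland 5.825.
Webster allocation: North 3, South 16, East 4, West 4, Central 4, Coastal 3, Highland 6.
Every allocation lies between the lower and upper quota.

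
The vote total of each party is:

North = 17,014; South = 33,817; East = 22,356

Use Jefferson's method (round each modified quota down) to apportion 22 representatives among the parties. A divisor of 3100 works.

North 5, South 10, East 7

With modified divisor 3100: modified quotas North 5.488, South 10.909, East 7.212.
Rounding down: North 5, South 10, East 7 (total 22).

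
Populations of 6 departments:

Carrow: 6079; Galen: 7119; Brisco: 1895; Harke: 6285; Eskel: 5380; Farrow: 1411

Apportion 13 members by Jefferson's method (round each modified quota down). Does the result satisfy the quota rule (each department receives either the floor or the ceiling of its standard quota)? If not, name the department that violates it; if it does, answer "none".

Standard quotas: Carrow 2.805, Galen 3.285, Brisco 0.875, Harke 2.901, Eskel 2.483, Farrow 0.651.
Jefferson allocation: Carrow 3, Galen 3, Brisco 1, Harke 3, Eskel 3, Farrow 0.
Every allocation lies between the lower and upper quota.

none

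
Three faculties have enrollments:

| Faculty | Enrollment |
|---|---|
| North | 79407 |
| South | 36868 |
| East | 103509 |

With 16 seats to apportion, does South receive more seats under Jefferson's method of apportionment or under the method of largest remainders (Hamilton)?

Hamilton

Jefferson: North 6, South 2, East 8.
Hamilton: North 6, South 3, East 7.
South gets 2 under Jefferson and 3 under Hamilton.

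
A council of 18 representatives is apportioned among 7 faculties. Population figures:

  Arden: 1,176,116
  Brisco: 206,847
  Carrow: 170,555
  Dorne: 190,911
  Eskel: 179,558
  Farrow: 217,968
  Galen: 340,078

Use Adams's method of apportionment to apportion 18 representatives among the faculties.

Arden: 7, Brisco: 2, Carrow: 1, Dorne: 2, Eskel: 2, Farrow: 2, Galen: 2

Standard divisor 2482033/18 ≈ 137890.722; standard quotas: Arden 8.529, Brisco 1.500, Carrow 1.237, Dorne 1.385, Eskel 1.302, Farrow 1.581, Galen 2.466.
Rounding up gives 9, 2, 2, 2, 2, 2, 3 = 22 seats, so the divisor must be adjusted.
With modified divisor 175100: modified quotas Arden 6.717, Brisco 1.181, Carrow 0.974, Dorne 1.090, Eskel 1.025, Farrow 1.245, Galen 1.942.
Rounding up: Arden 7, Brisco 2, Carrow 1, Dorne 2, Eskel 2, Farrow 2, Galen 2 (total 18).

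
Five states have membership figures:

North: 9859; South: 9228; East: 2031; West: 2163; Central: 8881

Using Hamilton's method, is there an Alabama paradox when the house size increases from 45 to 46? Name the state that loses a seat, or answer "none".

At 45 seats: North 14, South 13, East 3, West 3, Central 12.
At 46 seats: North 14, South 13, East 3, West 3, Central 13.
No state's allocation decreased.

none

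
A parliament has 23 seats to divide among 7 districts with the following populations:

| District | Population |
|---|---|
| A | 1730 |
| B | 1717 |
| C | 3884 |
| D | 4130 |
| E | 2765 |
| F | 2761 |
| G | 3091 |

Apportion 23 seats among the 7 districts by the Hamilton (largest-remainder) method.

A 2; B 2; C 4; D 5; E 3; F 3; G 4

The standard divisor is 20078/23 ≈ 872.957.
Standard quotas: A 1.982, B 1.967, C 4.449, D 4.731, E 3.167, F 3.163, G 3.541.
Lower quotas: A 1, B 1, C 4, D 4, E 3, F 3, G 3 (sum 19, leaving 4 seats).
Remainders in descending order: A 0.982, B 0.967, D 0.731, G 0.541, C 0.449, E 0.167, F 0.163.
Largest remainders: A, B, D, G receive the extra seats.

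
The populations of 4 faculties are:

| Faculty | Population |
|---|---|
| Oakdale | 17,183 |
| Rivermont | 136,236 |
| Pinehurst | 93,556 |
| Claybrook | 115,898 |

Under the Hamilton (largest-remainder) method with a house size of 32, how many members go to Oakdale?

2

The standard divisor is 362873/32 ≈ 11339.781.
Standard quotas: Oakdale 1.5153, Rivermont 12.0140, Pinehurst 8.2502, Claybrook 10.2205.
Lower quotas: Oakdale 1, Rivermont 12, Pinehurst 8, Claybrook 10 (sum 31, leaving 1 seat).
Remainders in descending order: Oakdale 0.5153, Pinehurst 0.2502, Claybrook 0.2205, Rivermont 0.0140.
Largest remainder: Oakdale receives the extra seat.
Oakdale receives 2.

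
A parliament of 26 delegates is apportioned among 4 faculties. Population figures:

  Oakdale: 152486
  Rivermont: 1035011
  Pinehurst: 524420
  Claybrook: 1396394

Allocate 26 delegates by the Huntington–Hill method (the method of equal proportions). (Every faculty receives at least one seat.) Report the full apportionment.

Oakdale=1; Rivermont=9; Pinehurst=4; Claybrook=12

With divisor 119402: modified quotas Oakdale 1.277, Rivermont 8.668, Pinehurst 4.392, Claybrook 11.695.
Geometric-mean thresholds: Oakdale √(1·2)=1.414, Rivermont √(8·9)=8.485, Pinehurst √(4·5)=4.472, Claybrook √(11·12)=11.489.
Each quota rounded against its threshold gives Oakdale 1, Rivermont 9, Pinehurst 4, Claybrook 12 (total 26).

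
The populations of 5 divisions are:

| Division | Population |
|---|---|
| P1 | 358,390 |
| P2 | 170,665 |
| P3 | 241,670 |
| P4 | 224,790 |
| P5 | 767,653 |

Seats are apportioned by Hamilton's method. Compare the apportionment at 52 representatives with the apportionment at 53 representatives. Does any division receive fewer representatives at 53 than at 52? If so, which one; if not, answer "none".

none

At 52 seats: P1 10, P2 5, P3 7, P4 7, P5 23.
At 53 seats: P1 11, P2 5, P3 7, P4 7, P5 23.
No division's allocation decreased.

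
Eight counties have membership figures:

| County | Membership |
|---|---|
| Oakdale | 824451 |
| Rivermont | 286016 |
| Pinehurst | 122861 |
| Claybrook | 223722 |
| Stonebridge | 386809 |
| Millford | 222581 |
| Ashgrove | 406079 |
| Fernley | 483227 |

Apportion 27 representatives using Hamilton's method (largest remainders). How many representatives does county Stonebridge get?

4

The standard divisor is 2955746/27 ≈ 109472.074.
Standard quotas: Oakdale 7.5312, Rivermont 2.6127, Pinehurst 1.1223, Claybrook 2.0436, Stonebridge 3.5334, Millford 2.0332, Ashgrove 3.7094, Fernley 4.4142.
Lower quotas: Oakdale 7, Rivermont 2, Pinehurst 1, Claybrook 2, Stonebridge 3, Millford 2, Ashgrove 3, Fernley 4 (sum 24, leaving 3 seats).
Remainders in descending order: Ashgrove 0.7094, Rivermont 0.6127, Stonebridge 0.5334, Oakdale 0.5312, Fernley 0.4142, Pinehurst 0.1223, Claybrook 0.0436, Millford 0.0332.
The surplus seats go to Ashgrove, Rivermont, Stonebridge.
Stonebridge receives 4.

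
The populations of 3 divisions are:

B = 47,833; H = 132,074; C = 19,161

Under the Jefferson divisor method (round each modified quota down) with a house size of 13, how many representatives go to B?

3

Standard divisor 199068/13 ≈ 15312.923; standard quotas: B 3.124, H 8.625, C 1.251.
Rounding down gives 3, 8, 1 = 12 seats, so the divisor must be adjusted.
With modified divisor 13900: modified quotas B 3.441, H 9.502, C 1.378.
Rounding down: B 3, H 9, C 1 (total 13).
B receives 3.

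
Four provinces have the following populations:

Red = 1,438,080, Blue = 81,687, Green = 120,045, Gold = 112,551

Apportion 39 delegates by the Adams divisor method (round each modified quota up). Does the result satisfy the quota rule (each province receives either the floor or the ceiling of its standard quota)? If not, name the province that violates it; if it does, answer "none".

Standard quotas: Red 32.005, Blue 1.818, Green 2.672, Gold 2.505.
Adams allocation: Red 31, Blue 2, Green 3, Gold 3.
Red has quota 32.005 (lower 32, upper 33) but receives 31 — outside the quota interval.

Red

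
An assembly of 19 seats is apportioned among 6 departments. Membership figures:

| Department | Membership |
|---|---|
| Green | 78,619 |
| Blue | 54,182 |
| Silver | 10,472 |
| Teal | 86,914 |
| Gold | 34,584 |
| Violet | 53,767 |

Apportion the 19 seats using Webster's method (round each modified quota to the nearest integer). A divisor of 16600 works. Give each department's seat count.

Green=5, Blue=3, Silver=1, Teal=5, Gold=2, Violet=3

With modified divisor 16600: modified quotas Green 4.736, Blue 3.264, Silver 0.631, Teal 5.236, Gold 2.083, Violet 3.239.
Rounding to the nearest integer: Green 5, Blue 3, Silver 1, Teal 5, Gold 2, Violet 3 (total 19).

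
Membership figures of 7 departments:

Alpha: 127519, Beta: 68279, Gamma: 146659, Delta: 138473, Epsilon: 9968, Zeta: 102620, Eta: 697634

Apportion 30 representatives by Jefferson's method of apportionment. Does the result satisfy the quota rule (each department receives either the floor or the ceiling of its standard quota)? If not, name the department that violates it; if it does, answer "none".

Standard quotas: Alpha 2.963, Beta 1.586, Gamma 3.408, Delta 3.217, Epsilon 0.232, Zeta 2.384, Eta 16.210.
Jefferson allocation: Alpha 3, Beta 1, Gamma 3, Delta 3, Epsilon 0, Zeta 2, Eta 18.
Eta has quota 16.210 (lower 16, upper 17) but receives 18 — outside the quota interval.

Eta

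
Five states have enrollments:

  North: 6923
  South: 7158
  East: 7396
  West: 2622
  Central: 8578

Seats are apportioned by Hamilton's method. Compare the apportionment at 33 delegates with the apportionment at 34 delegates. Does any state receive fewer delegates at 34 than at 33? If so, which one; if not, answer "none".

none

At 33 seats: North 7, South 7, East 7, West 3, Central 9.
At 34 seats: North 7, South 7, East 8, West 3, Central 9.
No state's allocation decreased.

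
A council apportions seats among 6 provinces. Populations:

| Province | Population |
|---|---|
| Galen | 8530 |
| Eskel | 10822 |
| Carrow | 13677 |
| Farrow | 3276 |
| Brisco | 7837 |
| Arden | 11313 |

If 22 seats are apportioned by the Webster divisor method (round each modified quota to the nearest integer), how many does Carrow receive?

Standard divisor 55455/22 ≈ 2520.682; standard quotas: Galen 3.384, Eskel 4.293, Carrow 5.426, Farrow 1.300, Brisco 3.109, Arden 4.488.
Rounding to the nearest integer gives 3, 4, 5, 1, 3, 4 = 20 seats, so the divisor must be adjusted.
With modified divisor 2460: modified quotas Galen 3.467, Eskel 4.399, Carrow 5.560, Farrow 1.332, Brisco 3.186, Arden 4.599.
Rounding to the nearest integer: Galen 3, Eskel 4, Carrow 6, Farrow 1, Brisco 3, Arden 5 (total 22).
Carrow receives 6.

6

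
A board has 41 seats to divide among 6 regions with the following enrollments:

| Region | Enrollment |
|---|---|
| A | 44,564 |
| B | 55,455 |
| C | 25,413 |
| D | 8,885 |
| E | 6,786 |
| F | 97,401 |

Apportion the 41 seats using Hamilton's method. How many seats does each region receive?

Standard divisor: 238504 ÷ 41 ≈ 5817.171.
Standard quotas: A 7.6608, B 9.5330, C 4.3686, D 1.5274, E 1.1665, F 16.7437.
Lower quotas: A 7, B 9, C 4, D 1, E 1, F 16 (sum 38, leaving 3 seats).
Remainders in descending order: F 0.7437, A 0.6608, B 0.5330, D 0.5274, C 0.3686, E 0.1665.
The surplus seats go to F, A, B.

A=8, B=10, C=4, D=1, E=1, F=17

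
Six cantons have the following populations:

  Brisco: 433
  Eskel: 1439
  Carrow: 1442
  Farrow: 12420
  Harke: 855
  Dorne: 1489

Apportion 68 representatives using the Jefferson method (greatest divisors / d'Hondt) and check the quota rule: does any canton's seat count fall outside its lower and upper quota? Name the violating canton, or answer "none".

Standard quotas: Brisco 1.629, Eskel 5.413, Carrow 5.424, Farrow 46.718, Harke 3.216, Dorne 5.601.
Jefferson allocation: Brisco 1, Eskel 5, Carrow 5, Farrow 49, Harke 3, Dorne 5.
Farrow has quota 46.718 (lower 46, upper 47) but receives 49 — outside the quota interval.

Farrow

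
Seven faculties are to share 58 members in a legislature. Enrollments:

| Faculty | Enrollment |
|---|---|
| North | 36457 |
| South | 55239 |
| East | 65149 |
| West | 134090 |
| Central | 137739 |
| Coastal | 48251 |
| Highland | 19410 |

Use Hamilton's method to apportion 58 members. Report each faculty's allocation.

North 4, South 6, East 8, West 16, Central 16, Coastal 6, Highland 2

Standard divisor: 496335 ÷ 58 ≈ 8557.5.
Standard quotas: North 4.2602, South 6.4550, East 7.6131, West 15.6693, Central 16.0957, Coastal 5.6384, Highland 2.2682.
Lower quotas: North 4, South 6, East 7, West 15, Central 16, Coastal 5, Highland 2 (sum 55, leaving 3 seats).
Remainders in descending order: West 0.6693, Coastal 0.6384, East 0.6131, South 0.4550, Highland 0.2682, North 0.2602, Central 0.0957.
Largest remainders: West, Coastal, East receive the extra seats.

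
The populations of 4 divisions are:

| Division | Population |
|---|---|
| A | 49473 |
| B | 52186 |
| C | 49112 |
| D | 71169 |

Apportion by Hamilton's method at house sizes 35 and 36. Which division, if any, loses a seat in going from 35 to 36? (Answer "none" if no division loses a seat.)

none

At 35 seats: A 8, B 8, C 8, D 11.
At 36 seats: A 8, B 8, C 8, D 12.
No division's allocation decreased.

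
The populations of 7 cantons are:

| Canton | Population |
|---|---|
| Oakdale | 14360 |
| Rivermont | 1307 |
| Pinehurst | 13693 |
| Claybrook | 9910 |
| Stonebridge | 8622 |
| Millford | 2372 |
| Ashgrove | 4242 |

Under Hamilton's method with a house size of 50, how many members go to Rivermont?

The standard divisor is 54506/50 ≈ 1090.12.
Standard quotas: Oakdale 13.1729, Rivermont 1.1990, Pinehurst 12.5610, Claybrook 9.0907, Stonebridge 7.9092, Millford 2.1759, Ashgrove 3.8913.
Lower quotas: Oakdale 13, Rivermont 1, Pinehurst 12, Claybrook 9, Stonebridge 7, Millford 2, Ashgrove 3 (sum 47, leaving 3 seats).
Remainders in descending order: Stonebridge 0.9092, Ashgrove 0.8913, Pinehurst 0.5610, Rivermont 0.1990, Millford 0.1759, Oakdale 0.1729, Claybrook 0.0907.
The surplus seats go to Stonebridge, Ashgrove, Pinehurst.
Rivermont receives 1.

1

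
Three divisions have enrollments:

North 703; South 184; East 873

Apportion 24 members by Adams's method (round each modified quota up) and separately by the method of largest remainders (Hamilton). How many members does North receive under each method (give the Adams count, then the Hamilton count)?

Adams: North 9, South 3, East 12.
Hamilton: North 10, South 2, East 12.
North gets 9 under Adams and 10 under Hamilton.

9 and 10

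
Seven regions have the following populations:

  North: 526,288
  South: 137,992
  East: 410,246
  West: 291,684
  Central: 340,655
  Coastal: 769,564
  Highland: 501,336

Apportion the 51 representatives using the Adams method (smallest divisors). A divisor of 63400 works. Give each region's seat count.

North=9, South=3, East=7, West=5, Central=6, Coastal=13, Highland=8

With modified divisor 63400: modified quotas North 8.301, South 2.177, East 6.471, West 4.601, Central 5.373, Coastal 12.138, Highland 7.908.
Rounding up: North 9, South 3, East 7, West 5, Central 6, Coastal 13, Highland 8 (total 51).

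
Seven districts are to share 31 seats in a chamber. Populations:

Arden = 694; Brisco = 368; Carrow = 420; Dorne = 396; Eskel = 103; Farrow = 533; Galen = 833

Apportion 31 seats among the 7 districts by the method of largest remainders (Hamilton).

Arden: 6; Brisco: 3; Carrow: 4; Dorne: 4; Eskel: 1; Farrow: 5; Galen: 8

Standard divisor: 3347 ÷ 31 ≈ 107.968.
Standard quotas: Arden 6.428, Brisco 3.408, Carrow 3.890, Dorne 3.668, Eskel 0.954, Farrow 4.937, Galen 7.715.
Lower quotas: Arden 6, Brisco 3, Carrow 3, Dorne 3, Eskel 0, Farrow 4, Galen 7 (sum 26, leaving 5 seats).
Remainders in descending order: Eskel 0.954, Farrow 0.937, Carrow 0.890, Galen 0.715, Dorne 0.668, Arden 0.428, Brisco 0.408.
Largest remainders: Eskel, Farrow, Carrow, Galen, Dorne receive the extra seats.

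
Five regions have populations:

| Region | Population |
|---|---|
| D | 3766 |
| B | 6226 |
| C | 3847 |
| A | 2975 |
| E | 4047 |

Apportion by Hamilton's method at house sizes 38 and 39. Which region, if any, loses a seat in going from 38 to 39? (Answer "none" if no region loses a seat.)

At 38 seats: D 7, B 11, C 7, A 6, E 7.
At 39 seats: D 7, B 12, C 7, A 5, E 8.
A drops from 6 to 5.

A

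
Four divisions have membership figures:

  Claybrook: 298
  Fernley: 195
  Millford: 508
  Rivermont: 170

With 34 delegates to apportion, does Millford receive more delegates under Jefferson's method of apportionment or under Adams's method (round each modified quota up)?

Jefferson

Jefferson: Claybrook 9, Fernley 5, Millford 15, Rivermont 5.
Adams: Claybrook 9, Fernley 6, Millford 14, Rivermont 5.
Millford gets 15 under Jefferson and 14 under Adams.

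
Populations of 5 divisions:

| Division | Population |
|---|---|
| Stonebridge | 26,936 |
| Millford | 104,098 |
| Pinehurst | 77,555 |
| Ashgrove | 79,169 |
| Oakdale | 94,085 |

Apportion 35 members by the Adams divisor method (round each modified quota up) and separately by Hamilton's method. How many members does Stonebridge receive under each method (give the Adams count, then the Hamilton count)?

Adams: Stonebridge 3, Millford 9, Pinehurst 7, Ashgrove 7, Oakdale 9.
Hamilton: Stonebridge 2, Millford 10, Pinehurst 7, Ashgrove 7, Oakdale 9.
Stonebridge gets 3 under Adams and 2 under Hamilton.

3 and 2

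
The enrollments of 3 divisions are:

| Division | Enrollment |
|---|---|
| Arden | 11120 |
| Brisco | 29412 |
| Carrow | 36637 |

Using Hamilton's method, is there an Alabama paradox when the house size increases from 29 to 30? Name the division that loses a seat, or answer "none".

none

At 29 seats: Arden 4, Brisco 11, Carrow 14.
At 30 seats: Arden 4, Brisco 12, Carrow 14.
No division's allocation decreased.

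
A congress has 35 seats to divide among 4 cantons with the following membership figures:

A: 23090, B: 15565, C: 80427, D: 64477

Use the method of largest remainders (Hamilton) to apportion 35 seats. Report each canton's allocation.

A: 5; B: 3; C: 15; D: 12

Total 183559; standard divisor 183559/35 ≈ 5244.543.
Standard quotas: A 4.4027, B 2.9678, C 15.3354, D 12.2941.
Lower quotas: A 4, B 2, C 15, D 12 (sum 33, leaving 2 seats).
Remainders in descending order: B 0.9678, A 0.4027, C 0.3354, D 0.2941.
The surplus seats go to B, A.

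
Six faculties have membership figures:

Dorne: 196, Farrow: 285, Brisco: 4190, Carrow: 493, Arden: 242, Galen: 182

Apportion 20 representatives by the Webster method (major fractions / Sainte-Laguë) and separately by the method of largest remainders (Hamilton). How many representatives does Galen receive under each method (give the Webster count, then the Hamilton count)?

1 and 0

Webster: Dorne 1, Farrow 1, Brisco 14, Carrow 2, Arden 1, Galen 1.
Hamilton: Dorne 1, Farrow 1, Brisco 15, Carrow 2, Arden 1, Galen 0.
Galen gets 1 under Webster and 0 under Hamilton.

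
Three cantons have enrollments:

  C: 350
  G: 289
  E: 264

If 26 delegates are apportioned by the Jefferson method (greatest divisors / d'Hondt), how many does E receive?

Standard divisor 903/26 ≈ 34.731; standard quotas: C 10.078, G 8.321, E 7.601.
Rounding down gives 10, 8, 7 = 25 seats, so the divisor must be adjusted.
With modified divisor 32.6: modified quotas C 10.736, G 8.865, E 8.098.
Rounding down: C 10, G 8, E 8 (total 26).
E receives 8.

8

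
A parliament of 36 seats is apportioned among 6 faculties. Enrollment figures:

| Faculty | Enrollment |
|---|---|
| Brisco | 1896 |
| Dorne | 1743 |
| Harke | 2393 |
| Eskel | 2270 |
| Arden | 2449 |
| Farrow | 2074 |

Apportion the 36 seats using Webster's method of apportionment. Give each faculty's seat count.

Standard divisor 12825/36 ≈ 356.25; standard quotas: Brisco 5.322, Dorne 4.893, Harke 6.717, Eskel 6.372, Arden 6.874, Farrow 5.822.
Rounding to the nearest integer gives Brisco 5, Dorne 5, Harke 7, Eskel 6, Arden 7, Farrow 6 — total 36, matching the house size, so no adjustment is needed.

Brisco: 5, Dorne: 5, Harke: 7, Eskel: 6, Arden: 7, Farrow: 6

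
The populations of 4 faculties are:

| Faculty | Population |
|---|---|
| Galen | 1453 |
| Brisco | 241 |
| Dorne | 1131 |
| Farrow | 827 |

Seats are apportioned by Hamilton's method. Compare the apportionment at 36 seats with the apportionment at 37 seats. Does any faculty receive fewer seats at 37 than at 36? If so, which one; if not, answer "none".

Brisco

At 36 seats: Galen 14, Brisco 3, Dorne 11, Farrow 8.
At 37 seats: Galen 15, Brisco 2, Dorne 12, Farrow 8.
Brisco drops from 3 to 2.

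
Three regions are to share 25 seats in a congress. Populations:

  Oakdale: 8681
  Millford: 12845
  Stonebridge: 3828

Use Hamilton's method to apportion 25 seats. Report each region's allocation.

Oakdale=8, Millford=13, Stonebridge=4

Total 25354; standard divisor 25354/25 ≈ 1014.16.
Standard quotas: Oakdale 8.5598, Millford 12.6657, Stonebridge 3.7746.
Lower quotas: Oakdale 8, Millford 12, Stonebridge 3 (sum 23, leaving 2 seats).
Remainders in descending order: Stonebridge 0.7746, Millford 0.6657, Oakdale 0.5598.
The surplus seats go to Stonebridge, Millford.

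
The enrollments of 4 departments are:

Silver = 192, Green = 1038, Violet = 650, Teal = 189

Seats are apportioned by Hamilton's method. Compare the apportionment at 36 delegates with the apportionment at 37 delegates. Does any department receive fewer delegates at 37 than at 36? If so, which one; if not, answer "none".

Silver

At 36 seats: Silver 4, Green 18, Violet 11, Teal 3.
At 37 seats: Silver 3, Green 19, Violet 12, Teal 3.
Silver drops from 4 to 3.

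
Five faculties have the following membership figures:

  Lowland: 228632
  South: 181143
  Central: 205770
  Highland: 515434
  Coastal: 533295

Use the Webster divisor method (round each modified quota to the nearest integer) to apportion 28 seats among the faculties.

Lowland: 4; South: 3; Central: 3; Highland: 9; Coastal: 9

Standard divisor 1664274/28 ≈ 59438.357; standard quotas: Lowland 3.847, South 3.048, Central 3.462, Highland 8.672, Coastal 8.972.
Rounding to the nearest integer gives Lowland 4, South 3, Central 3, Highland 9, Coastal 9 — total 28, matching the house size, so no adjustment is needed.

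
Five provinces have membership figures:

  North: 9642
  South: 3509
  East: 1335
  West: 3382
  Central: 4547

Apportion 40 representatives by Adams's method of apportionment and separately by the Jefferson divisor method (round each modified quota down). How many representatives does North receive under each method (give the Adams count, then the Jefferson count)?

Adams: North 17, South 6, East 3, West 6, Central 8.
Jefferson: North 18, South 6, East 2, West 6, Central 8.
North gets 17 under Adams and 18 under Jefferson.

17 and 18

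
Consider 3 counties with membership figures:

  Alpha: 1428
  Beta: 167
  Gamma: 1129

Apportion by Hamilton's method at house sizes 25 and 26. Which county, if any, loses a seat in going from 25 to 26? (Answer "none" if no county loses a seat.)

At 25 seats: Alpha 13, Beta 2, Gamma 10.
At 26 seats: Alpha 14, Beta 1, Gamma 11.
Beta drops from 2 to 1.

Beta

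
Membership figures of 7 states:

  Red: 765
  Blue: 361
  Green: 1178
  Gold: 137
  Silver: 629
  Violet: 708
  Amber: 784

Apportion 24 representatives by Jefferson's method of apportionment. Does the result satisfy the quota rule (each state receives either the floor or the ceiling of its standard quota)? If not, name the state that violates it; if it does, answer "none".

Standard quotas: Red 4.025, Blue 1.899, Green 6.197, Gold 0.721, Silver 3.309, Violet 3.725, Amber 4.125.
Jefferson allocation: Red 4, Blue 2, Green 7, Gold 0, Silver 3, Violet 4, Amber 4.
Every allocation lies between the lower and upper quota.

none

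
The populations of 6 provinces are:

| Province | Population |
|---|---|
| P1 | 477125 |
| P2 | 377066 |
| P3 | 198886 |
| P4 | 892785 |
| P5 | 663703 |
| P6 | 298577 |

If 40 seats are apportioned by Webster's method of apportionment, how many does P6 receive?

Standard divisor 2908142/40 ≈ 72703.55; standard quotas: P1 6.563, P2 5.186, P3 2.736, P4 12.280, P5 9.129, P6 4.107.
Rounding to the nearest integer gives P1 7, P2 5, P3 3, P4 12, P5 9, P6 4 — total 40, matching the house size, so no adjustment is needed.
P6 receives 4.

4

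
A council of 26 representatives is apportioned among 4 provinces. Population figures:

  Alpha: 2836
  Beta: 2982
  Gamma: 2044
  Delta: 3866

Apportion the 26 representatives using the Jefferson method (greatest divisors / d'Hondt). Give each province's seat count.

Standard divisor 11728/26 ≈ 451.077; standard quotas: Alpha 6.287, Beta 6.611, Gamma 4.531, Delta 8.571.
Rounding down gives 6, 6, 4, 8 = 24 seats, so the divisor must be adjusted.
With modified divisor 420: modified quotas Alpha 6.752, Beta 7.100, Gamma 4.867, Delta 9.205.
Rounding down: Alpha 6, Beta 7, Gamma 4, Delta 9 (total 26).

Alpha=6, Beta=7, Gamma=4, Delta=9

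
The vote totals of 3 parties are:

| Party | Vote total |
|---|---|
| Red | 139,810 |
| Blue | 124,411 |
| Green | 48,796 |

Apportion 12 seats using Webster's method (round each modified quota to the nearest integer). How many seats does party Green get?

Standard divisor 313017/12 ≈ 26084.75; standard quotas: Red 5.360, Blue 4.769, Green 1.871.
Rounding to the nearest integer gives Red 5, Blue 5, Green 2 — total 12, matching the house size, so no adjustment is needed.
Green receives 2.

2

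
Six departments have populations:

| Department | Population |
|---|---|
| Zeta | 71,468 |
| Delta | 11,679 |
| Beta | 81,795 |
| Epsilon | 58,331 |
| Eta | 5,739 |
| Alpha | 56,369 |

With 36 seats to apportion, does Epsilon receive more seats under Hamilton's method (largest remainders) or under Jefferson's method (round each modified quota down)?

Jefferson

Hamilton: Zeta 9, Delta 2, Beta 10, Epsilon 7, Eta 1, Alpha 7.
Jefferson: Zeta 9, Delta 1, Beta 11, Epsilon 8, Eta 0, Alpha 7.
Epsilon gets 7 under Hamilton and 8 under Jefferson.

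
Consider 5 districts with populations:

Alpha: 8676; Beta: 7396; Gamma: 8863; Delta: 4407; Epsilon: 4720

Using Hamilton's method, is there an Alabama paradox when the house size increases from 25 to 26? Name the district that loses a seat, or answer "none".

At 25 seats: Alpha 6, Beta 5, Gamma 7, Delta 3, Epsilon 4.
At 26 seats: Alpha 7, Beta 6, Gamma 7, Delta 3, Epsilon 3.
Epsilon drops from 4 to 3.

Epsilon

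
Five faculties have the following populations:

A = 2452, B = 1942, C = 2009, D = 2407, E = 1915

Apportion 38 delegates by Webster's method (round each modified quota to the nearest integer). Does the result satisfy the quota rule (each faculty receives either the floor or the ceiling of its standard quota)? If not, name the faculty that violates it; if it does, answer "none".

none

Standard quotas: A 8.688, B 6.881, C 7.118, D 8.528, E 6.785.
Webster allocation: A 9, B 7, C 7, D 8, E 7.
Every allocation lies between the lower and upper quota.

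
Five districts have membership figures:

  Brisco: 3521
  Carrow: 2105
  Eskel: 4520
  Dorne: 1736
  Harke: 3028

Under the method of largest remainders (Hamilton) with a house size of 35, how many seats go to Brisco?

8

The standard divisor is 14910/35 = 426.
Standard quotas: Brisco 8.265, Carrow 4.941, Eskel 10.610, Dorne 4.075, Harke 7.108.
Lower quotas: Brisco 8, Carrow 4, Eskel 10, Dorne 4, Harke 7 (sum 33, leaving 2 seats).
Remainders in descending order: Carrow 0.941, Eskel 0.610, Brisco 0.265, Harke 0.108, Dorne 0.075.
The surplus seats go to Carrow, Eskel.
Brisco receives 8.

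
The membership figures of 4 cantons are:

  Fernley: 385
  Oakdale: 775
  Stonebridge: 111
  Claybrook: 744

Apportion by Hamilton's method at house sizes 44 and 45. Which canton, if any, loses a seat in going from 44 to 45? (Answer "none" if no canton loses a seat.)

At 44 seats: Fernley 8, Oakdale 17, Stonebridge 3, Claybrook 16.
At 45 seats: Fernley 9, Oakdale 17, Stonebridge 2, Claybrook 17.
Stonebridge drops from 3 to 2.

Stonebridge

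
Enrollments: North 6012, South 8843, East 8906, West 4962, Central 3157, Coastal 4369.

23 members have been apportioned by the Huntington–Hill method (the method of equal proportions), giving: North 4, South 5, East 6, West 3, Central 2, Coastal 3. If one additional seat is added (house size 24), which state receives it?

South

Priority for the next seat is population ÷ (√(s·(s+1))).
Priorities: North 1344.324, South 1614.504, East 1374.226, West 1432.406, Central 1288.840, Coastal 1261.222.
Highest priority: South.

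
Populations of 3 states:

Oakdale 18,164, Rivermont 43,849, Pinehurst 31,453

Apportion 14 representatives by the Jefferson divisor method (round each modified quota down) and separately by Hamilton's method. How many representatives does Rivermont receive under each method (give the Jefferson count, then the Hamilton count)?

7 and 6

Jefferson: Oakdale 2, Rivermont 7, Pinehurst 5.
Hamilton: Oakdale 3, Rivermont 6, Pinehurst 5.
Rivermont gets 7 under Jefferson and 6 under Hamilton.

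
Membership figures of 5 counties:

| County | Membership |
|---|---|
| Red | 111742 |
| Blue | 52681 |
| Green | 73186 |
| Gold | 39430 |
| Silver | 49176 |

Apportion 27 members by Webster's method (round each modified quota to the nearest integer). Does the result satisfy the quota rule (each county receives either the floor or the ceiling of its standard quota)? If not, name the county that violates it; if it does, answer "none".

none

Standard quotas: Red 9.249, Blue 4.360, Green 6.057, Gold 3.264, Silver 4.070.
Webster allocation: Red 10, Blue 4, Green 6, Gold 3, Silver 4.
Every allocation lies between the lower and upper quota.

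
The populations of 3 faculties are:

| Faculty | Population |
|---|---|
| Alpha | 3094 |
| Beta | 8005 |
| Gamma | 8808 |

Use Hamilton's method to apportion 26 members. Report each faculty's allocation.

Alpha 4; Beta 10; Gamma 12

Total 19907; standard divisor 19907/26 ≈ 765.654.
Standard quotas: Alpha 4.0410, Beta 10.4551, Gamma 11.5039.
Lower quotas: Alpha 4, Beta 10, Gamma 11 (sum 25, leaving 1 seat).
Remainders in descending order: Gamma 0.5039, Beta 0.4551, Alpha 0.0410.
The surplus seat goes to Gamma.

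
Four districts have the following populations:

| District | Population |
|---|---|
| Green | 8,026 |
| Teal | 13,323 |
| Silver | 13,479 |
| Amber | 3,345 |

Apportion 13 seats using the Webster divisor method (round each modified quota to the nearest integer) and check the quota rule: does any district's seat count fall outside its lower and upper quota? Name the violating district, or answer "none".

none

Standard quotas: Green 2.733, Teal 4.537, Silver 4.590, Amber 1.139.
Webster allocation: Green 3, Teal 4, Silver 5, Amber 1.
Every allocation lies between the lower and upper quota.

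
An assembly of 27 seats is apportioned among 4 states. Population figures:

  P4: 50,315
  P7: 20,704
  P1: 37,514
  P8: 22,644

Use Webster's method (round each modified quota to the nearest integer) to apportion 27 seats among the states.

Standard divisor 131177/27 ≈ 4858.407; standard quotas: P4 10.356, P7 4.261, P1 7.721, P8 4.661.
Rounding to the nearest integer gives P4 10, P7 4, P1 8, P8 5 — total 27, matching the house size, so no adjustment is needed.

P4 10; P7 4; P1 8; P8 5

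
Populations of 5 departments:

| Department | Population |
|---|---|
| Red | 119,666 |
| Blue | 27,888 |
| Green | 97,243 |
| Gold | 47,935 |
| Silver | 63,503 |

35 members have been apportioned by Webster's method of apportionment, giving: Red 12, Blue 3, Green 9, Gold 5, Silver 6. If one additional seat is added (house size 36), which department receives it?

Priority for the next seat is population ÷ (current seats + 0.5).
Priorities: Red 9573.280, Blue 7968.000, Green 10236.105, Gold 8715.455, Silver 9769.692.
Highest priority: Green.

Green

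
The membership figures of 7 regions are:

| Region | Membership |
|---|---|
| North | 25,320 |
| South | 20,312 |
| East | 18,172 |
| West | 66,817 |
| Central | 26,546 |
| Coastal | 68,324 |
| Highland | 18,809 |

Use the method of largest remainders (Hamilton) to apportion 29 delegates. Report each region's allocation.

Total 244300; standard divisor 244300/29 ≈ 8424.138.
Standard quotas: North 3.0056, South 2.4112, East 2.1571, West 7.9316, Central 3.1512, Coastal 8.1105, Highland 2.2328.
Lower quotas: North 3, South 2, East 2, West 7, Central 3, Coastal 8, Highland 2 (sum 27, leaving 2 seats).
Remainders in descending order: West 0.9316, South 0.4112, Highland 0.2328, East 0.1571, Central 0.1512, Coastal 0.1105, North 0.0056.
The surplus seats go to West, South.

North 3; South 3; East 2; West 8; Central 3; Coastal 8; Highland 2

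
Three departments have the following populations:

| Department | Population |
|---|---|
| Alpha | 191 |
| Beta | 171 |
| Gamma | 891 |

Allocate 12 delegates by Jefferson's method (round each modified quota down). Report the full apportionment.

Standard divisor 1253/12 ≈ 104.417; standard quotas: Alpha 1.829, Beta 1.638, Gamma 8.533.
Rounding down gives 1, 1, 8 = 10 seats, so the divisor must be adjusted.
With modified divisor 90: modified quotas Alpha 2.122, Beta 1.900, Gamma 9.900.
Rounding down: Alpha 2, Beta 1, Gamma 9 (total 12).

Alpha 2, Beta 1, Gamma 9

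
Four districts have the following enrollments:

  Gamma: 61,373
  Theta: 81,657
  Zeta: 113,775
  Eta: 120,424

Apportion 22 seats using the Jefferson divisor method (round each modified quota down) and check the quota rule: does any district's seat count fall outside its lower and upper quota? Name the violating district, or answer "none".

Standard quotas: Gamma 3.579, Theta 4.762, Zeta 6.635, Eta 7.023.
Jefferson allocation: Gamma 3, Theta 5, Zeta 7, Eta 7.
Every allocation lies between the lower and upper quota.

none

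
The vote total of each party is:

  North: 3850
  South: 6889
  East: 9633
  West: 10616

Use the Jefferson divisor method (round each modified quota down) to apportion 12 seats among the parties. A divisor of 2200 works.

With modified divisor 2200: modified quotas North 1.750, South 3.131, East 4.379, West 4.825.
Rounding down: North 1, South 3, East 4, West 4 (total 12).

North=1, South=3, East=4, West=4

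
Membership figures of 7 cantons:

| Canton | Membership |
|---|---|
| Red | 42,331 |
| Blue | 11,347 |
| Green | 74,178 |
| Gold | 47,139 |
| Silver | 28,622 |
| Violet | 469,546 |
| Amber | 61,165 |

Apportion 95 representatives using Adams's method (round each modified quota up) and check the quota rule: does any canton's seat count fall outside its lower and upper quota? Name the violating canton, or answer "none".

Violet

Standard quotas: Red 5.476, Blue 1.468, Green 9.596, Gold 6.098, Silver 3.703, Violet 60.745, Amber 7.913.
Adams allocation: Red 6, Blue 2, Green 10, Gold 6, Silver 4, Violet 59, Amber 8.
Violet has quota 60.745 (lower 60, upper 61) but receives 59 — outside the quota interval.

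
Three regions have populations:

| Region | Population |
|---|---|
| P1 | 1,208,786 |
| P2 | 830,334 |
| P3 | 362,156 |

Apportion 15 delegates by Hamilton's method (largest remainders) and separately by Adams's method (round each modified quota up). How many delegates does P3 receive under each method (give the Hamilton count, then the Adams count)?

2 and 3

Hamilton: P1 8, P2 5, P3 2.
Adams: P1 7, P2 5, P3 3.
P3 gets 2 under Hamilton and 3 under Adams.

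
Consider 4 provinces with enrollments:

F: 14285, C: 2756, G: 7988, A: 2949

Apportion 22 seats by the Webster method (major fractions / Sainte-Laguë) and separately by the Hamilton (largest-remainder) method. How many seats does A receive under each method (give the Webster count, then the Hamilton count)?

2 and 3

Webster: F 12, C 2, G 6, A 2.
Hamilton: F 11, C 2, G 6, A 3.
A gets 2 under Webster and 3 under Hamilton.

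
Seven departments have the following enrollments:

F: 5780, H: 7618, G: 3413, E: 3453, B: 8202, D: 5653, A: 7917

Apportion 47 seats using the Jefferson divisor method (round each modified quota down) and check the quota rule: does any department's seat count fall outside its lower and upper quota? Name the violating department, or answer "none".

Standard quotas: F 6.463, H 8.518, G 3.816, E 3.861, B 9.171, D 6.321, A 8.852.
Jefferson allocation: F 6, H 9, G 4, E 4, B 9, D 6, A 9.
Every allocation lies between the lower and upper quota.

none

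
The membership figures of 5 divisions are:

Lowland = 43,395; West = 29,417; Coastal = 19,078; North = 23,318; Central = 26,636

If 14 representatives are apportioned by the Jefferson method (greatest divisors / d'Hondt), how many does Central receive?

Standard divisor 141844/14 ≈ 10131.714; standard quotas: Lowland 4.283, West 2.903, Coastal 1.883, North 2.301, Central 2.629.
Rounding down gives 4, 2, 1, 2, 2 = 11 seats, so the divisor must be adjusted.
With modified divisor 8800: modified quotas Lowland 4.931, West 3.343, Coastal 2.168, North 2.650, Central 3.027.
Rounding down: Lowland 4, West 3, Coastal 2, North 2, Central 3 (total 14).
Central receives 3.

3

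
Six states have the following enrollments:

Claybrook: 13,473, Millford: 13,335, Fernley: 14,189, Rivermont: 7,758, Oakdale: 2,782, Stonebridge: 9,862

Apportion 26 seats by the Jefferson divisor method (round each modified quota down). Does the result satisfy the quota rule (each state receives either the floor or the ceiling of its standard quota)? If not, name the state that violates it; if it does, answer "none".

none

Standard quotas: Claybrook 5.705, Millford 5.647, Fernley 6.008, Rivermont 3.285, Oakdale 1.178, Stonebridge 4.176.
Jefferson allocation: Claybrook 6, Millford 6, Fernley 6, Rivermont 3, Oakdale 1, Stonebridge 4.
Every allocation lies between the lower and upper quota.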